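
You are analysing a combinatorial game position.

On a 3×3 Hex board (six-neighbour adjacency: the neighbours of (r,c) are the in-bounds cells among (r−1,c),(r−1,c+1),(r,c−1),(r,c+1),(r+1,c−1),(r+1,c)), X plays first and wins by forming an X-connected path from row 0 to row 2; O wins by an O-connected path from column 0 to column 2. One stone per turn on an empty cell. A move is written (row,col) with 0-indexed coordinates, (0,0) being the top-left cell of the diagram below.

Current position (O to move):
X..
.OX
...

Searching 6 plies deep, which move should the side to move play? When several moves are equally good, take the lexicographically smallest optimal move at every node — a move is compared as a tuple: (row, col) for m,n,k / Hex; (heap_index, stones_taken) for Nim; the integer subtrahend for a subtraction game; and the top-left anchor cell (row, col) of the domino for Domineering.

O's best at [X../.OX/...]: (0,2)

p1 O@[X../.OX/...]: (0,1)[XO./.OX/...]-1 (0,2)[X.O/.OX/...]+1* (1,0)[X../OOX/...]-1 (2,0)[X../.OX/O..]-1 (2,1)[X../.OX/.O.]+1 (2,2)[X../.OX/..O]+1
p2 X@[X.O/.OX/...]: (0,1)[XXO/.OX/...]-1* (1,0)[X.O/XOX/...]-1 (2,0)[X.O/.OX/X..]-1 (2,1)[X.O/.OX/.X.]-1 (2,2)[X.O/.OX/..X]-1
p3 O@[XXO/.OX/...]: (1,0)[XXO/OOX/...]+1* (2,0)[XXO/.OX/O..]+1 (2,1)[XXO/.OX/.O.]+1 (2,2)[XXO/.OX/..O]+1
p4 X@[XXO/OOX/...] terminal -1; root [X../.OX/...] d6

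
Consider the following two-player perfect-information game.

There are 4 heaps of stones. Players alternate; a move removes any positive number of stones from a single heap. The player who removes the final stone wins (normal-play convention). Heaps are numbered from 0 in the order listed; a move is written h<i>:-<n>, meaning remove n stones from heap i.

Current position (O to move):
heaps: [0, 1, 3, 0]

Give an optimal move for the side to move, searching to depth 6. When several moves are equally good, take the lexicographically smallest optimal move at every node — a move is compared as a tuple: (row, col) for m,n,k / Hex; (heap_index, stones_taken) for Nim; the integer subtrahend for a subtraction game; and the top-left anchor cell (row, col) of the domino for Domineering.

O's best at [(0,1,3,0)]: h2:-2

[(0,1,3,0)] O move#1: h1:-1:-1/(0,0,3,0), h2:-1:-1/(0,1,2,0), h2:-2:+1/(0,1,1,0)*, h2:-3:-1/(0,1,0,0)
[(0,1,1,0)] X move#2: h1:-1:-1/(0,0,1,0)*, h2:-1:-1/(0,1,0,0)
[(0,0,1,0)] O move#3: h2:-1:+1/(0,0,0,0)*
[(0,0,0,0)] end (terminal -1, X#4); searched (0,1,3,0) to 6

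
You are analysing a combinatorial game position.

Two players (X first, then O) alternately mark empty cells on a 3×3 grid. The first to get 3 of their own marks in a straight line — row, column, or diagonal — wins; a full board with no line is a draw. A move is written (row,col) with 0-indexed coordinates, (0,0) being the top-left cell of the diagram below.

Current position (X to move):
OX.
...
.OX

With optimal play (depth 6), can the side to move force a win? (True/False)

[OX./.../.OX] X move#1: (0,2):+0/OXX/.../.OX*, (1,0):+0/OX./X../.OX, (1,1):+0/OX./.X./.OX, (1,2):+0/OX./..X/.OX, (2,0):+0/OX./.../XOX
[OXX/.../.OX] O move#2: (1,0):-1/OXX/O../.OX, (1,1):-1/OXX/.O./.OX, (1,2):+0/OXX/..O/.OX*, (2,0):-1/OXX/.../OOX
[OXX/..O/.OX] X move#3: (1,0):+0/OXX/X.O/.OX*, (1,1):+0/OXX/.XO/.OX, (2,0):+0/OXX/..O/XOX
[OXX/X.O/.OX] O move#4: (1,1):+0/OXX/XOO/.OX*, (2,0):+0/OXX/X.O/OOX
[OXX/XOO/.OX] X move#5: (2,0):+0/OXX/XOO/XOX*
[OXX/XOO/XOX] end (terminal +0, O#6); searched OX./.../.OX to 6

X winning at [OX./.../.OX]: False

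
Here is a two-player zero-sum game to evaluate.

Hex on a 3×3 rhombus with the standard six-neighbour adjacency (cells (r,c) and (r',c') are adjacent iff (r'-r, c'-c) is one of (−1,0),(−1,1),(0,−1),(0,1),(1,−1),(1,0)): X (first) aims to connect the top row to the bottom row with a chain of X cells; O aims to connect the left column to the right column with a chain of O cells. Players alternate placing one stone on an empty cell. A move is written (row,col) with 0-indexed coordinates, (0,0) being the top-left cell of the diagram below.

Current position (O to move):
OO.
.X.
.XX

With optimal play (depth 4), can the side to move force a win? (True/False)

O winning at [OO./.X./.XX]: True

p1 O@[OO./.X./.XX]: (0,2)[OOO/.X./.XX]+1* (1,0)[OO./OX./.XX]-1 (1,2)[OO./.XO/.XX]-1 (2,0)[OO./.X./OXX]-1
p2 X@[OOO/.X./.XX] terminal -1; root [OO./.X./.XX] d4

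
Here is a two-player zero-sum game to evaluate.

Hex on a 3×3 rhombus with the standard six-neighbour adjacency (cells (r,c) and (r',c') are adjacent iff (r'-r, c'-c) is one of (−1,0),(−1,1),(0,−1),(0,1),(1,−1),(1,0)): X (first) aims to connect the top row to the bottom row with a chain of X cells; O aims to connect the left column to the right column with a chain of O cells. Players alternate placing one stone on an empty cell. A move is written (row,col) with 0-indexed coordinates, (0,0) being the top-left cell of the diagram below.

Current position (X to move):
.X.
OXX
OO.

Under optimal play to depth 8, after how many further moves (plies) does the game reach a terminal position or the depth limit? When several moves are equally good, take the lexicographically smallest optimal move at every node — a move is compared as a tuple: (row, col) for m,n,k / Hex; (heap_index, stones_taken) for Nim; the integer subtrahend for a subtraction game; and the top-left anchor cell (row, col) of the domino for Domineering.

PV length from [.X./OXX/OO.]: 1 ply

p1 X@[.X./OXX/OO.]: (0,0)[XX./OXX/OO.]-1 (0,2)[.XX/OXX/OO.]-1 (2,2)[.X./OXX/OOX]+1*
p2 O@[.X./OXX/OOX] terminal -1; root [.X./OXX/OO.] d8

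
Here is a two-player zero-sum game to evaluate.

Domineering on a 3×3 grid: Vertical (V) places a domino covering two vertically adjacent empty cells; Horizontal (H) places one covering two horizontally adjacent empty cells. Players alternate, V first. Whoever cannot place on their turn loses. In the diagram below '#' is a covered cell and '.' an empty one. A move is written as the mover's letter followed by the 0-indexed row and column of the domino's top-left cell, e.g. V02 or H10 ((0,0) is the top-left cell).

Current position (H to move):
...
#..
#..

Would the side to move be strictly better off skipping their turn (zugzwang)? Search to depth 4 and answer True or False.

zugzwang(.../#../#.., H) = False

[.../#../#..] H move#1: H00:-1/##./#../#.., H01:-1/.##/#../#.., H11:+1/.../###/#..*, H21:-1/.../#../###
[.../###/#..] end (terminal -1, V#2); searched .../#../#.. to 4
suppose H passes — search the same position with V to move:
pass> [.../#../#..] V move#1: V01:+1/.#./##./#..*, V02:+1/..#/#.#/#.., V11:+1/.../##./##., V12:+1/.../#.#/#.#
pass> [.#./##./#..] H move#2: H21:-1/.#./##./###*
pass> [.#./##./###] V move#3: V02:+1/.##/###/###*
pass> [.##/###/###] end (terminal -1, H#4); searched .../#../#.. to 4
for H: play +1, pass -1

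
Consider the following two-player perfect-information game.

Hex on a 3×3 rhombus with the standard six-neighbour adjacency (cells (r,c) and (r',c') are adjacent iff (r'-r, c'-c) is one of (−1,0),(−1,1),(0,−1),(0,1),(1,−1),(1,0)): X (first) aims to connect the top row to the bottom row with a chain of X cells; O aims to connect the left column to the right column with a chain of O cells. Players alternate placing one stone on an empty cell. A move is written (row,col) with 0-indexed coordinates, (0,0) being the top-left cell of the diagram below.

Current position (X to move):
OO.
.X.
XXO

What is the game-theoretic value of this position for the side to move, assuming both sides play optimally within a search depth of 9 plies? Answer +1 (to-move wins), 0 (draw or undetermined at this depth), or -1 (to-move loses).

[OO./.X./XXO] X move#1: (0,2):+1/OOX/.X./XXO*, (1,0):-1/OO./XX./XXO, (1,2):-1/OO./.XX/XXO
[OOX/.X./XXO] end (terminal -1, O#2); searched OO./.X./XXO to 9

value(OO./.X./XXO, X) = +1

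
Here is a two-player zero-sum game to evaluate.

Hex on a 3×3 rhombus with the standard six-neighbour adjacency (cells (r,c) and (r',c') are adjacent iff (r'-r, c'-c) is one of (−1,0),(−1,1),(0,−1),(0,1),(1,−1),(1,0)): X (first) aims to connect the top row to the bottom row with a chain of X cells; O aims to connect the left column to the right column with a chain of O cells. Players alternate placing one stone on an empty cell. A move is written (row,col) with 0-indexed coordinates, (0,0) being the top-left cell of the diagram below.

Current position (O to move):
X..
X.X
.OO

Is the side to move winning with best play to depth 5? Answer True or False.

ply 1, O at X../X.X/.OO | (0,1)=-1→XO./X.X/.OO; (0,2)=-1→X.O/X.X/.OO; (1,1)=-1→X../XOX/.OO; (2,0)=+1→X../X.X/OOO*
ply 2: X../X.X/OOO is terminal -1 (X); from X../X.X/.OO depth 5

O winning at [X../X.X/.OO]: True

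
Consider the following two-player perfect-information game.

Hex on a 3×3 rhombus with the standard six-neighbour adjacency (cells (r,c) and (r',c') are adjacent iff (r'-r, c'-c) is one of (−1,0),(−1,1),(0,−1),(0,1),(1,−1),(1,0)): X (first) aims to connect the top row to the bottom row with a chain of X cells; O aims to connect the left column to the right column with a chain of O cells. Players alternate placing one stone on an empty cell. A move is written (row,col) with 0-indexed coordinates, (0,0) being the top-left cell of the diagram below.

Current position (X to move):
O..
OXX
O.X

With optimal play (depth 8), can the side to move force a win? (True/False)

[O../OXX/O.X] X move#1: (0,1):+1/OX./OXX/O.X*, (0,2):+1/O.X/OXX/O.X, (2,1):+1/O../OXX/OXX
[OX./OXX/O.X] end (terminal -1, O#2); searched O../OXX/O.X to 8

X winning at [O../OXX/O.X]: True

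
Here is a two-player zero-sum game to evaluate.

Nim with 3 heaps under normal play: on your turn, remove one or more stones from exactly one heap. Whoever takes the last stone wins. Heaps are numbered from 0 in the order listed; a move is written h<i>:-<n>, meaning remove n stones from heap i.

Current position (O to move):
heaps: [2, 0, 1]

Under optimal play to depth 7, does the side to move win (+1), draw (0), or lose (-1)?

ply 1, O at (2,0,1) | h0:-1=+1→(1,0,1)*; h0:-2=-1→(0,0,1); h2:-1=-1→(2,0,0)
ply 2, X at (1,0,1) | h0:-1=-1→(0,0,1)*; h2:-1=-1→(1,0,0)
ply 3, O at (0,0,1) | h2:-1=+1→(0,0,0)*
ply 4: (0,0,0) is terminal -1 (X); from (2,0,1) depth 7

value((2,0,1), O) = +1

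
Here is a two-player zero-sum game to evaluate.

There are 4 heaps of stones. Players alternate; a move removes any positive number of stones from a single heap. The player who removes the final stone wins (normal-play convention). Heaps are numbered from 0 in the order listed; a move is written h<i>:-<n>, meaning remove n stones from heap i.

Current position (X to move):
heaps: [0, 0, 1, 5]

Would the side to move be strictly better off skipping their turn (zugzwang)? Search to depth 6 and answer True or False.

zugzwang((0,0,1,5), X) = False

p1 X@[(0,0,1,5)]: h2:-1[(0,0,0,5)]-1 h3:-1[(0,0,1,4)]-1 h3:-2[(0,0,1,3)]-1 h3:-3[(0,0,1,2)]-1 h3:-4[(0,0,1,1)]+1* h3:-5[(0,0,1,0)]-1
p2 O@[(0,0,1,1)]: h2:-1[(0,0,0,1)]-1* h3:-1[(0,0,1,0)]-1
p3 X@[(0,0,0,1)]: h3:-1[(0,0,0,0)]+1*
p4 O@[(0,0,0,0)] terminal -1; root [(0,0,1,5)] d6
pass branch (O moves first from the same position):
  | p1 O@[(0,0,1,5)]: h2:-1[(0,0,0,5)]-1 h3:-1[(0,0,1,4)]-1 h3:-2[(0,0,1,3)]-1 h3:-3[(0,0,1,2)]-1 h3:-4[(0,0,1,1)]+1* h3:-5[(0,0,1,0)]-1
  | p2 X@[(0,0,1,1)]: h2:-1[(0,0,0,1)]-1* h3:-1[(0,0,1,0)]-1
  | p3 O@[(0,0,0,1)]: h3:-1[(0,0,0,0)]+1*
  | p4 X@[(0,0,0,0)] terminal -1; root [(0,0,1,5)] d6
X moving scores +1; X passing scores -1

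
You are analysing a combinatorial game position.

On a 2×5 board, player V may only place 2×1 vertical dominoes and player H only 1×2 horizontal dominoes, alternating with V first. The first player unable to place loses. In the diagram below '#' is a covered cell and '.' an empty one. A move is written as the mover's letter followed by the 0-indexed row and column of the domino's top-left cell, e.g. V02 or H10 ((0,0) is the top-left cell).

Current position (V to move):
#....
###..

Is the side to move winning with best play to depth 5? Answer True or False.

ply 1, V at #..../###.. | V03=+1→#..#./####.*; V04=-1→#...#/###.#
ply 2, H at #..#./####. | H01=-1→####./####.*
ply 3, V at ####./####. | V04=+1→#####/#####*
ply 4: #####/##### is terminal -1 (H); from #..../###.. depth 5

V winning at [#..../###..]: True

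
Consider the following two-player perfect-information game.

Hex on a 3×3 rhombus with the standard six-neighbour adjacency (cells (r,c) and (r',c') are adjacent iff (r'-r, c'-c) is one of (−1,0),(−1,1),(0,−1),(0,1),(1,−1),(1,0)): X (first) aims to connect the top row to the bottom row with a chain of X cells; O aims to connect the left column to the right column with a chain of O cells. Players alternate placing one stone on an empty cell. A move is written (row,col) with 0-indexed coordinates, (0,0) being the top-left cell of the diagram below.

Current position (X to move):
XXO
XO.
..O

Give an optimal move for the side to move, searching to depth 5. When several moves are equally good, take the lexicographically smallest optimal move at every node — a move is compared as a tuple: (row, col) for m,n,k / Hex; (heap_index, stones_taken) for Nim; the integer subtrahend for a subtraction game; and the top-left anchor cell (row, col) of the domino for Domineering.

[XXO/XO./..O] X move#1: (1,2):-1/XXO/XOX/..O, (2,0):+1/XXO/XO./X.O*, (2,1):-1/XXO/XO./.XO
[XXO/XO./X.O] end (terminal -1, O#2); searched XXO/XO./..O to 5

X's best at [XXO/XO./..O]: (2,0)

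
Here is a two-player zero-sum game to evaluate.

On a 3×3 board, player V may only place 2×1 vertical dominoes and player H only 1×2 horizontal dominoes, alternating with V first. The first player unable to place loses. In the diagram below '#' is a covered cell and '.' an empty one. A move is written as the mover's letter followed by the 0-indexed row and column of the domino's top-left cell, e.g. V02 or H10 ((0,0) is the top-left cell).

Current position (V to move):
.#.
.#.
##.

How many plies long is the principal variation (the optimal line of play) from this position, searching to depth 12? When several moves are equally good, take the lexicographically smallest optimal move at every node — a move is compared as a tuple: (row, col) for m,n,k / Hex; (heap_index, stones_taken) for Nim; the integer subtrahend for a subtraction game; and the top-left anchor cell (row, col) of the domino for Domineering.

[.#./.#./##.] V move#1: V00:+1/##./##./##.*, V02:+1/.##/.##/##., V12:+1/.#./.##/###
[##./##./##.] end (terminal -1, H#2); searched .#./.#./##. to 12

PV length from [.#./.#./##.]: 1 ply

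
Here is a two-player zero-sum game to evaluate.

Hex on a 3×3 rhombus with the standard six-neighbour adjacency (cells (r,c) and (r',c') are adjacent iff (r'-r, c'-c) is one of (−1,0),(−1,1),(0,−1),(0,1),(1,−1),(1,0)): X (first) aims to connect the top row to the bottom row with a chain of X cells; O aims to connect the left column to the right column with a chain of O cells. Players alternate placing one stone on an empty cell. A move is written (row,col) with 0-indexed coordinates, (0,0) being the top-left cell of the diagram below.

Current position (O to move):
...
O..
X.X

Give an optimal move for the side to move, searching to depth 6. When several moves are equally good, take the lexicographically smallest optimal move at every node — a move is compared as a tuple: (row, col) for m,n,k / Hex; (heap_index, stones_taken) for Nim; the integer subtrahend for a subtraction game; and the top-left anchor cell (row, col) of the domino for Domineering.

ply 1, O at .../O../X.X | (0,0)=-1→O../O../X.X; (0,1)=-1→.O./O../X.X; (0,2)=+1→..O/O../X.X*; (1,1)=+1→.../OO./X.X; (1,2)=-1→.../O.O/X.X; (2,1)=-1→.../O../XOX
ply 2, X at ..O/O../X.X | (0,0)=-1→X.O/O../X.X*; (0,1)=-1→.XO/O../X.X; (1,1)=-1→..O/OX./X.X; (1,2)=-1→..O/O.X/X.X; (2,1)=-1→..O/O../XXX
ply 3, O at X.O/O../X.X | (0,1)=+1→XOO/O../X.X*; (1,1)=+1→X.O/OO./X.X; (1,2)=+1→X.O/O.O/X.X; (2,1)=+1→X.O/O../XOX
ply 4: XOO/O../X.X is terminal -1 (X); from .../O../X.X depth 6

O's best at [.../O../X.X]: (0,2)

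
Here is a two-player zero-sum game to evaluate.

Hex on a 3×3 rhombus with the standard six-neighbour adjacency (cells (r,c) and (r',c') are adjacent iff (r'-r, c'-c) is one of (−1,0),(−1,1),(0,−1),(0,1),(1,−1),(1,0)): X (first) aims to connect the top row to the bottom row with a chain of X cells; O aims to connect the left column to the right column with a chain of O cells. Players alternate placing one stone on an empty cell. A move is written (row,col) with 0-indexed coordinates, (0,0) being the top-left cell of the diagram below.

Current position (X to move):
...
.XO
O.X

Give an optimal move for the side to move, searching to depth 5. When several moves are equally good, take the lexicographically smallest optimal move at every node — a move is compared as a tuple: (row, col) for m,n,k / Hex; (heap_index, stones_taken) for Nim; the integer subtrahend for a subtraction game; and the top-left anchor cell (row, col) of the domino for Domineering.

ply 1, X at .../.XO/O.X | (0,0)=-1→X../.XO/O.X; (0,1)=-1→.X./.XO/O.X; (0,2)=-1→..X/.XO/O.X; (1,0)=-1→.../XXO/O.X; (2,1)=+1→.../.XO/OXX*
ply 2, O at .../.XO/OXX | (0,0)=-1→O../.XO/OXX*; (0,1)=-1→.O./.XO/OXX; (0,2)=-1→..O/.XO/OXX; (1,0)=-1→.../OXO/OXX
ply 3, X at O../.XO/OXX | (0,1)=+1→OX./.XO/OXX*; (0,2)=+1→O.X/.XO/OXX; (1,0)=+1→O../XXO/OXX
ply 4: OX./.XO/OXX is terminal -1 (O); from .../.XO/O.X depth 5

X's best at [.../.XO/O.X]: (2,1)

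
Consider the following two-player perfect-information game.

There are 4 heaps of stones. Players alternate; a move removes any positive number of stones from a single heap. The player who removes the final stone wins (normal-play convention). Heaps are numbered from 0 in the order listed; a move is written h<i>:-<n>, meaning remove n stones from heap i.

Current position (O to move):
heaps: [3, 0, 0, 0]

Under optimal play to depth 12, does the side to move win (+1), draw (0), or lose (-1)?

p1 O@[(3,0,0,0)]: h0:-1[(2,0,0,0)]-1 h0:-2[(1,0,0,0)]-1 h0:-3[(0,0,0,0)]+1*
p2 X@[(0,0,0,0)] terminal -1; root [(3,0,0,0)] d12

value((3,0,0,0), O) = +1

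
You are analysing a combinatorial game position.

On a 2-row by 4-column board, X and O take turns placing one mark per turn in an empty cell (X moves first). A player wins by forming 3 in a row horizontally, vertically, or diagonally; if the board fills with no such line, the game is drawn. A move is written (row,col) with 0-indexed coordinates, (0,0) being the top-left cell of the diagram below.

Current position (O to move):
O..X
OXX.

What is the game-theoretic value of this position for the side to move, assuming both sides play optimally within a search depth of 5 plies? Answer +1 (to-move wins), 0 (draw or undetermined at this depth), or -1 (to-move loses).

p1 O@[O..X/OXX.]: (0,1)[OO.X/OXX.]-1 (0,2)[O.OX/OXX.]-1 (1,3)[O..X/OXXO]+0*
p2 X@[O..X/OXXO]: (0,1)[OX.X/OXXO]+0* (0,2)[O.XX/OXXO]+0
p3 O@[OX.X/OXXO]: (0,2)[OXOX/OXXO]+0*
p4 X@[OXOX/OXXO] terminal +0; root [O..X/OXX.] d5

value(O..X/OXX., O) = 0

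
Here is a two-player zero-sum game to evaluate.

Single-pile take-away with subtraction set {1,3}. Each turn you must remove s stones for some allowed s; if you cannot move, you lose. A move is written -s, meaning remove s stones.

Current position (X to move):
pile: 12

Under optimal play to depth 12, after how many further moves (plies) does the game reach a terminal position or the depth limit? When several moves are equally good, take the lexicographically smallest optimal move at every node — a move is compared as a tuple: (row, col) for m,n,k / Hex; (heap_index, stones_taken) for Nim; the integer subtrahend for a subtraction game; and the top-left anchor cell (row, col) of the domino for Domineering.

PV length from [12]: 12 plies

p1 X@[12]: -1[11]-1* -3[9]-1
p2 O@[11]: -1[10]+1* -3[8]+1
p3 X@[10]: -1[9]-1* -3[7]-1
p4 O@[9]: -1[8]+1* -3[6]+1
p5 X@[8]: -1[7]-1* -3[5]-1
p6 O@[7]: -1[6]+1* -3[4]+1
p7 X@[6]: -1[5]-1* -3[3]-1
p8 O@[5]: -1[4]+1* -3[2]+1
p9 X@[4]: -1[3]-1* -3[1]-1
p10 O@[3]: -1[2]+1* -3[0]+1
p11 X@[2]: -1[1]-1*
p12 O@[1]: -1[0]+1*
p13 X@[0] terminal -1; root [12] d12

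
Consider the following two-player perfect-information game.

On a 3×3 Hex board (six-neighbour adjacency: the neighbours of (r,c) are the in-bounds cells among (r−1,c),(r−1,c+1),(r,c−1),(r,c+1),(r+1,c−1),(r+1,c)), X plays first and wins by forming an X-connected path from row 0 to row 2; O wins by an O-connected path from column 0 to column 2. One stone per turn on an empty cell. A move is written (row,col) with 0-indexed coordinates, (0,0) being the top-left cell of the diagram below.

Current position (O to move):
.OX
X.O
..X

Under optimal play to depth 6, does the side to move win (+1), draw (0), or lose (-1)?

ply 1, O at .OX/X.O/..X | (0,0)=-1→OOX/X.O/..X; (1,1)=+1→.OX/XOO/..X*; (2,0)=+1→.OX/X.O/O.X; (2,1)=-1→.OX/X.O/.OX
ply 2, X at .OX/XOO/..X | (0,0)=-1→XOX/XOO/..X*; (2,0)=-1→.OX/XOO/X.X; (2,1)=-1→.OX/XOO/.XX
ply 3, O at XOX/XOO/..X | (2,0)=+1→XOX/XOO/O.X*; (2,1)=-1→XOX/XOO/.OX
ply 4: XOX/XOO/O.X is terminal -1 (X); from .OX/X.O/..X depth 6

value(.OX/X.O/..X, O) = +1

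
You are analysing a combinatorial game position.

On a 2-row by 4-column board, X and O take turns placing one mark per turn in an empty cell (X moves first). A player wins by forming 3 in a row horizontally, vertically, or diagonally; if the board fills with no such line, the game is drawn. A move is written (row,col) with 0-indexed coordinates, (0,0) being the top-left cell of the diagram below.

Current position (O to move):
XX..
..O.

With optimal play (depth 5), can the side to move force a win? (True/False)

p1 O@[XX../..O.]: (0,2)[XXO./..O.]+0* (0,3)[XX.O/..O.]-1 (1,0)[XX../O.O.]-1 (1,1)[XX../.OO.]-1 (1,3)[XX../..OO]-1
p2 X@[XXO./..O.]: (0,3)[XXOX/..O.]-1 (1,0)[XXO./X.O.]+0* (1,1)[XXO./.XO.]+0 (1,3)[XXO./..OX]+0
p3 O@[XXO./X.O.]: (0,3)[XXOO/X.O.]+0* (1,1)[XXO./XOO.]+0 (1,3)[XXO./X.OO]+0
p4 X@[XXOO/X.O.]: (1,1)[XXOO/XXO.]+0* (1,3)[XXOO/X.OX]+0
p5 O@[XXOO/XXO.]: (1,3)[XXOO/XXOO]+0*
p6 X@[XXOO/XXOO] terminal +0; root [XX../..O.] d5

O winning at [XX../..O.]: False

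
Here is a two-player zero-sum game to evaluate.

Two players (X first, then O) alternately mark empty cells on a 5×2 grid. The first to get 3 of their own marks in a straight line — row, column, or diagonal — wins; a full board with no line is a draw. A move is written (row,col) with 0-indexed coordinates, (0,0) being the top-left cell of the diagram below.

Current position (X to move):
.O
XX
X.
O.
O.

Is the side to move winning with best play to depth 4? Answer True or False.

ply 1, X at .O/XX/X./O./O. | (0,0)=+1→XO/XX/X./O./O.*; (2,1)=+1→.O/XX/XX/O./O.; (3,1)=+1→.O/XX/X./OX/O.; (4,1)=+0→.O/XX/X./O./OX
ply 2: XO/XX/X./O./O. is terminal -1 (O); from .O/XX/X./O./O. depth 4

X winning at [.O/XX/X./O./O.]: True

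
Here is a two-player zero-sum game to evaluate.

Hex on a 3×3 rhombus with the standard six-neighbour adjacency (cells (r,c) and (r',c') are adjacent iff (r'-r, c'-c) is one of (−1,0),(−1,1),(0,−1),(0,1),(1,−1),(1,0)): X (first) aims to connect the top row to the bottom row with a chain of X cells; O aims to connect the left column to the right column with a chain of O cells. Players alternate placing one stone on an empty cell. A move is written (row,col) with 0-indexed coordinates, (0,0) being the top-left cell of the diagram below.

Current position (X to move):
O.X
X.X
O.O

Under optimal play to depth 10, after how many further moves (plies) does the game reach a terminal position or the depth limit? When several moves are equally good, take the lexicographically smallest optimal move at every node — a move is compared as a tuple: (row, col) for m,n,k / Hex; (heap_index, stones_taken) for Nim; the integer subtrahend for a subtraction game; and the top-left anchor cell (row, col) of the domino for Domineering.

p1 X@[O.X/X.X/O.O]: (0,1)[OXX/X.X/O.O]-1 (1,1)[O.X/XXX/O.O]-1 (2,1)[O.X/X.X/OXO]+1*
p2 O@[O.X/X.X/OXO] terminal -1; root [O.X/X.X/O.O] d10

PV length from [O.X/X.X/O.O]: 1 ply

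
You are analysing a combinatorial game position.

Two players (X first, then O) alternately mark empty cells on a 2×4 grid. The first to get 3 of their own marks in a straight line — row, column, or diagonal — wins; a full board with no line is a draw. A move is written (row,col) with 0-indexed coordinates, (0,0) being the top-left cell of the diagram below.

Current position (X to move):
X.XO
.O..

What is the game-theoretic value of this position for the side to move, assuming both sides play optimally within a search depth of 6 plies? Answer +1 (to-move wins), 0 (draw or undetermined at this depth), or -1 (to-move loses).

p1 X@[X.XO/.O..]: (0,1)[XXXO/.O..]+1* (1,0)[X.XO/XO..]+0 (1,2)[X.XO/.OX.]+0 (1,3)[X.XO/.O.X]+0
p2 O@[XXXO/.O..] terminal -1; root [X.XO/.O..] d6

value(X.XO/.O.., X) = +1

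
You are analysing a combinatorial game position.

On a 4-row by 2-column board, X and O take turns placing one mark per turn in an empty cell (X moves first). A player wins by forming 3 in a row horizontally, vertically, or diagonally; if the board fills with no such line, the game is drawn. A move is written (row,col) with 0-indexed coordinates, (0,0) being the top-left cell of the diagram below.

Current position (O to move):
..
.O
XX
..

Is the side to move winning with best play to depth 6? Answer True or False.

p1 O@[../.O/XX/..]: (0,0)[O./.O/XX/..]+0* (0,1)[.O/.O/XX/..]-1 (1,0)[../OO/XX/..]+0 (3,0)[../.O/XX/O.]+0 (3,1)[../.O/XX/.O]-1
p2 X@[O./.O/XX/..]: (0,1)[OX/.O/XX/..]+0* (1,0)[O./XO/XX/..]+0 (3,0)[O./.O/XX/X.]+0 (3,1)[O./.O/XX/.X]+0
p3 O@[OX/.O/XX/..]: (1,0)[OX/OO/XX/..]+0* (3,0)[OX/.O/XX/O.]+0 (3,1)[OX/.O/XX/.O]+0
p4 X@[OX/OO/XX/..]: (3,0)[OX/OO/XX/X.]+0* (3,1)[OX/OO/XX/.X]+0
p5 O@[OX/OO/XX/X.]: (3,1)[OX/OO/XX/XO]+0*
p6 X@[OX/OO/XX/XO] terminal +0; root [../.O/XX/..] d6

O winning at [../.O/XX/..]: False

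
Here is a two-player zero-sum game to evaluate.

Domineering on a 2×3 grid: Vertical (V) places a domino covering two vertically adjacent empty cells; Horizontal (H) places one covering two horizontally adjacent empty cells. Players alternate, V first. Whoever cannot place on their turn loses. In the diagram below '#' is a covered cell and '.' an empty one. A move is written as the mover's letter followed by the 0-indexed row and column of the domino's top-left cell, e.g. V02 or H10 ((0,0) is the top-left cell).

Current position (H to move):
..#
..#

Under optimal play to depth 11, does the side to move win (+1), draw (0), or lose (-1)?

p1 H@[..#/..#]: H00[###/..#]+1* H10[..#/###]+1
p2 V@[###/..#] terminal -1; root [..#/..#] d11

value(..#/..#, H) = +1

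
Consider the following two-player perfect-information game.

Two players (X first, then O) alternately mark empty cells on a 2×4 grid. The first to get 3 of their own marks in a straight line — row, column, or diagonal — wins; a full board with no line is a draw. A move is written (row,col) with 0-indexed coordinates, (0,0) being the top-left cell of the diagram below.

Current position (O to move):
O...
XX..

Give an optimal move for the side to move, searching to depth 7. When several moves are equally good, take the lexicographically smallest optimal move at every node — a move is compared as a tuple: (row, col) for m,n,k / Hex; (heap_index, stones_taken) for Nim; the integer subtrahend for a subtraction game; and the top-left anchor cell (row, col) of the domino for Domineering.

p1 O@[O.../XX..]: (0,1)[OO../XX..]-1 (0,2)[O.O./XX..]-1 (0,3)[O..O/XX..]-1 (1,2)[O.../XXO.]+0* (1,3)[O.../XX.O]-1
p2 X@[O.../XXO.]: (0,1)[OX../XXO.]+0* (0,2)[O.X./XXO.]+0 (0,3)[O..X/XXO.]+0 (1,3)[O.../XXOX]+0
p3 O@[OX../XXO.]: (0,2)[OXO./XXO.]+0* (0,3)[OX.O/XXO.]+0 (1,3)[OX../XXOO]+0
p4 X@[OXO./XXO.]: (0,3)[OXOX/XXO.]+0* (1,3)[OXO./XXOX]+0
p5 O@[OXOX/XXO.]: (1,3)[OXOX/XXOO]+0*
p6 X@[OXOX/XXOO] terminal +0; root [O.../XX..] d7

O's best at [O.../XX..]: (1,2)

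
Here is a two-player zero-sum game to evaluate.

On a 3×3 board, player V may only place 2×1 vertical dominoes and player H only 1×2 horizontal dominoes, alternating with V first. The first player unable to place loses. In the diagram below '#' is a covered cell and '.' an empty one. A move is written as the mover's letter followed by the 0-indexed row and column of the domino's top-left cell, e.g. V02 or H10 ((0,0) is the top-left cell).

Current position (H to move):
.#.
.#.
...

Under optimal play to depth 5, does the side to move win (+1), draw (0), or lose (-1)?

value(.#./.#./..., H) = -1

[.#./.#./...] H move#1: H20:-1/.#./.#./##.*, H21:-1/.#./.#./.##
[.#./.#./##.] V move#2: V00:+1/##./##./##.*, V02:+1/.##/.##/##., V12:+1/.#./.##/###
[##./##./##.] end (terminal -1, H#3); searched .#./.#./... to 5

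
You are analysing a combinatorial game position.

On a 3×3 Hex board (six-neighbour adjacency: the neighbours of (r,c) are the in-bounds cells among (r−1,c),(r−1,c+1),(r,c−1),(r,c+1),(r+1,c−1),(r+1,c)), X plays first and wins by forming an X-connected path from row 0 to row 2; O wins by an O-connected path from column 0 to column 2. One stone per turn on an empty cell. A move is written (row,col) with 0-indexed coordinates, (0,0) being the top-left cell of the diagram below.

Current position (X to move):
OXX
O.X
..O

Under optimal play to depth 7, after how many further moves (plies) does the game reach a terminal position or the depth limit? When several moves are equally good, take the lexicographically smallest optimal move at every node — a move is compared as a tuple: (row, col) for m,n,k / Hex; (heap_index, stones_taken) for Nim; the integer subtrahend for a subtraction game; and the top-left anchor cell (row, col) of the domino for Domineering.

PV length from [OXX/O.X/..O]: 3 plies

p1 X@[OXX/O.X/..O]: (1,1)[OXX/OXX/..O]+1* (2,0)[OXX/O.X/X.O]+1 (2,1)[OXX/O.X/.XO]+1
p2 O@[OXX/OXX/..O]: (2,0)[OXX/OXX/O.O]-1* (2,1)[OXX/OXX/.OO]-1
p3 X@[OXX/OXX/O.O]: (2,1)[OXX/OXX/OXO]+1*
p4 O@[OXX/OXX/OXO] terminal -1; root [OXX/O.X/..O] d7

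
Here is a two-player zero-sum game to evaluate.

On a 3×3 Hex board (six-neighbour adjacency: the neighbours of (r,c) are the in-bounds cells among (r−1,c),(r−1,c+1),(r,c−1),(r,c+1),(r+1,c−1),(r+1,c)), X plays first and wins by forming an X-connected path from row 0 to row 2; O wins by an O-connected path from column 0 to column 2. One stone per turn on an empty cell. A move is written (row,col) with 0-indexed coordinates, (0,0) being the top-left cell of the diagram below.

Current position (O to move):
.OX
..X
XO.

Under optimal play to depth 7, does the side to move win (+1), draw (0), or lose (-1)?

value(.OX/..X/XO., O) = -1

ply 1, O at .OX/..X/XO. | (0,0)=-1→OOX/..X/XO.*; (1,0)=-1→.OX/O.X/XO.; (1,1)=-1→.OX/.OX/XO.; (2,2)=-1→.OX/..X/XOO
ply 2, X at OOX/..X/XO. | (1,0)=+1→OOX/X.X/XO.*; (1,1)=+1→OOX/.XX/XO.; (2,2)=+1→OOX/..X/XOX
ply 3, O at OOX/X.X/XO. | (1,1)=-1→OOX/XOX/XO.*; (2,2)=-1→OOX/X.X/XOO
ply 4, X at OOX/XOX/XO. | (2,2)=+1→OOX/XOX/XOX*
ply 5: OOX/XOX/XOX is terminal -1 (O); from .OX/..X/XO. depth 7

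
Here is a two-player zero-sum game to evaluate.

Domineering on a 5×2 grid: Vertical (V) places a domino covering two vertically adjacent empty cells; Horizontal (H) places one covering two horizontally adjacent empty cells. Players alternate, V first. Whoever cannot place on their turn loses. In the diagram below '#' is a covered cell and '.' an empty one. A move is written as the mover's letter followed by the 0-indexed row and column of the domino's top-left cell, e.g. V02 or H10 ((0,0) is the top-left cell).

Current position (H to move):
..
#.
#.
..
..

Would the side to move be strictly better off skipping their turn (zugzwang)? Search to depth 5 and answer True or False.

p1 H@[../#./#./../..]: H00[##/#./#./../..]-1 H30[../#./#./##/..]+1* H40[../#./#./../##]+1
p2 V@[../#./#./##/..]: V01[.#/##/#./##/..]-1* V11[../##/##/##/..]-1
p3 H@[.#/##/#./##/..]: H40[.#/##/#./##/##]+1*
p4 V@[.#/##/#./##/##] terminal -1; root [../#./#./../..] d5
pass branch (V moves first from the same position):
  | p1 V@[../#./#./../..]: V01[.#/##/#./../..]-1 V11[../##/##/../..]-1 V21[../#./##/.#/..]+1* V30[../#./#./#./#.]+1 V31[../#./#./.#/.#]+1
  | p2 H@[../#./##/.#/..]: H00[##/#./##/.#/..]-1* H40[../#./##/.#/##]-1
  | p3 V@[##/#./##/.#/..]: V30[##/#./##/##/#.]+1*
  | p4 H@[##/#./##/##/#.] terminal -1; root [../#./#./../..] d5
H moving scores +1; H passing scores -1

zugzwang(../#./#./../.., H) = False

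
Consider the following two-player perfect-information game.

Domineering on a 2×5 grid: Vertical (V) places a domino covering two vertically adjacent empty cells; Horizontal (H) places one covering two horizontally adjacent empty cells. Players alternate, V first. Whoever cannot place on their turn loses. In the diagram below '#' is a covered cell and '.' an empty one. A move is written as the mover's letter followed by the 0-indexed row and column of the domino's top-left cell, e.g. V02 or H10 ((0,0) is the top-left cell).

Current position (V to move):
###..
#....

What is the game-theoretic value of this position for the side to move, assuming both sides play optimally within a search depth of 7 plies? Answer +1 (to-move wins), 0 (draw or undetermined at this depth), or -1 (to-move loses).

[###../#....] V move#1: V03:+1/####./#..#.*, V04:-1/###.#/#...#
[####./#..#.] H move#2: H11:-1/####./####.*
[####./####.] V move#3: V04:+1/#####/#####*
[#####/#####] end (terminal -1, H#4); searched ###../#.... to 7

value(###../#...., V) = +1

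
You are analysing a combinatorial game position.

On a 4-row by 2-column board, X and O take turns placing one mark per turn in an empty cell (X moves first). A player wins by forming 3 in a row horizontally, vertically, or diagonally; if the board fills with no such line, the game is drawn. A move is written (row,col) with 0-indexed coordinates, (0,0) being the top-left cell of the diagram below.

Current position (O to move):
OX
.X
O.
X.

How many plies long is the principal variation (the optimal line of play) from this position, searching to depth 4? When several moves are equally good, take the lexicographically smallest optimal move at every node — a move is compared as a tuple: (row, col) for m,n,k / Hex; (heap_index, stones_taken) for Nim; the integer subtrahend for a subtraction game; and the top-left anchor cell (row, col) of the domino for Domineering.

ply 1, O at OX/.X/O./X. | (1,0)=+1→OX/OX/O./X.*; (2,1)=+0→OX/.X/OO/X.; (3,1)=-1→OX/.X/O./XO
ply 2: OX/OX/O./X. is terminal -1 (X); from OX/.X/O./X. depth 4

PV length from [OX/.X/O./X.]: 1 ply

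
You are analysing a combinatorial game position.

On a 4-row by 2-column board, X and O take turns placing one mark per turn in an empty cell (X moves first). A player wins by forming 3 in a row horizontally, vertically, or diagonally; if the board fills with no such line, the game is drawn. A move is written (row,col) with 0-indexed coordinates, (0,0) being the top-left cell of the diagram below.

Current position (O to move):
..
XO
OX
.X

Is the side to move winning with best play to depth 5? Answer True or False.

[../XO/OX/.X] O move#1: (0,0):+0/O./XO/OX/.X*, (0,1):+0/.O/XO/OX/.X, (3,0):+0/../XO/OX/OX
[O./XO/OX/.X] X move#2: (0,1):+0/OX/XO/OX/.X*, (3,0):+0/O./XO/OX/XX
[OX/XO/OX/.X] O move#3: (3,0):+0/OX/XO/OX/OX*
[OX/XO/OX/OX] end (terminal +0, X#4); searched ../XO/OX/.X to 5

O winning at [../XO/OX/.X]: False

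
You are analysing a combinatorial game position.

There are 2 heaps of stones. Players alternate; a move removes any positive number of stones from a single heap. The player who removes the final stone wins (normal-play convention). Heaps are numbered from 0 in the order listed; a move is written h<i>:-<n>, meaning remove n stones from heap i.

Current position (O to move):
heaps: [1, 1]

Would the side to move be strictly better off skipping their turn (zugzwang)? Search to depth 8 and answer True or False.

zugzwang((1,1), O) = True

ply 1, O at (1,1) | h0:-1=-1→(0,1)*; h1:-1=-1→(1,0)
ply 2, X at (0,1) | h1:-1=+1→(0,0)*
ply 3: (0,0) is terminal -1 (O); from (1,1) depth 8
pass branch (X moves first from the same position):
  | ply 1, X at (1,1) | h0:-1=-1→(0,1)*; h1:-1=-1→(1,0)
  | ply 2, O at (0,1) | h1:-1=+1→(0,0)*
  | ply 3: (0,0) is terminal -1 (X); from (1,1) depth 8
O moving scores -1; O passing scores +1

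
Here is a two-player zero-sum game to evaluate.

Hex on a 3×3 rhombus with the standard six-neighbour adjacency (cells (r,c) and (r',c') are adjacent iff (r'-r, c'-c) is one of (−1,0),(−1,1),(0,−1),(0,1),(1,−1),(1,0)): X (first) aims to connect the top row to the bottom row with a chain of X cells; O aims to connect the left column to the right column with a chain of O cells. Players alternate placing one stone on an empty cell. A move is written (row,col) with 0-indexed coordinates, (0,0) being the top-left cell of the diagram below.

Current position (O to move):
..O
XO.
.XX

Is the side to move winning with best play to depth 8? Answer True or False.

[..O/XO./.XX] O move#1: (0,0):+1/O.O/XO./.XX*, (0,1):+1/.OO/XO./.XX, (1,2):-1/..O/XOO/.XX, (2,0):+1/..O/XO./OXX
[O.O/XO./.XX] X move#2: (0,1):-1/OXO/XO./.XX*, (1,2):-1/O.O/XOX/.XX, (2,0):-1/O.O/XO./XXX
[OXO/XO./.XX] O move#3: (1,2):-1/OXO/XOO/.XX, (2,0):+1/OXO/XO./OXX*
[OXO/XO./OXX] end (terminal -1, X#4); searched ..O/XO./.XX to 8

O winning at [..O/XO./.XX]: True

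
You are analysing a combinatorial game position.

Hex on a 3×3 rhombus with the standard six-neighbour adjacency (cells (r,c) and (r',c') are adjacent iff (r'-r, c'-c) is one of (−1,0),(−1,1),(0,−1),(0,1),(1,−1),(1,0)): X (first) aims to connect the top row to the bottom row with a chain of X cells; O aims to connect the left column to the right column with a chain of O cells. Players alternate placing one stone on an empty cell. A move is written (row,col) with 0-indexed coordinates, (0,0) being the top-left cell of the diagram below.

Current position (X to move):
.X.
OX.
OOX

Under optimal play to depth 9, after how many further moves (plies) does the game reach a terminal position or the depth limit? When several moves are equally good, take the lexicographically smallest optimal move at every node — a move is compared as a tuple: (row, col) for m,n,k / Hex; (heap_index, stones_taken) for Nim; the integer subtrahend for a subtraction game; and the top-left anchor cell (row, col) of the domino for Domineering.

PV length from [.X./OX./OOX]: 1 ply

[.X./OX./OOX] X move#1: (0,0):-1/XX./OX./OOX, (0,2):-1/.XX/OX./OOX, (1,2):+1/.X./OXX/OOX*
[.X./OXX/OOX] end (terminal -1, O#2); searched .X./OX./OOX to 9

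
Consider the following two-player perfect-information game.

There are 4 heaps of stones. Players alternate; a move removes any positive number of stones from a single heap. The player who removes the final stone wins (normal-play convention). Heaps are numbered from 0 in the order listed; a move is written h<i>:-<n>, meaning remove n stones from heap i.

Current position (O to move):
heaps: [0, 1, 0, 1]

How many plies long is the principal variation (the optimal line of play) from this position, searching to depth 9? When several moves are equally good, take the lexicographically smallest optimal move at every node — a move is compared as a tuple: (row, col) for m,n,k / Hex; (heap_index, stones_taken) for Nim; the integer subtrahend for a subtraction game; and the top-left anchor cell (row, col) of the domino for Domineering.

PV length from [(0,1,0,1)]: 2 plies

[(0,1,0,1)] O move#1: h1:-1:-1/(0,0,0,1)*, h3:-1:-1/(0,1,0,0)
[(0,0,0,1)] X move#2: h3:-1:+1/(0,0,0,0)*
[(0,0,0,0)] end (terminal -1, O#3); searched (0,1,0,1) to 9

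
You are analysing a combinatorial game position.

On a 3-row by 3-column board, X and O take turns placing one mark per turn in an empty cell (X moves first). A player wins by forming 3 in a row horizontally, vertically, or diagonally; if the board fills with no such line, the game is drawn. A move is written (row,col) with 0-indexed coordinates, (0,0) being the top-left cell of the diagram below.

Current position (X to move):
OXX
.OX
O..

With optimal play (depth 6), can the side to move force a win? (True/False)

X winning at [OXX/.OX/O..]: True

p1 X@[OXX/.OX/O..]: (1,0)[OXX/XOX/O..]-1 (2,1)[OXX/.OX/OX.]-1 (2,2)[OXX/.OX/O.X]+1*
p2 O@[OXX/.OX/O.X] terminal -1; root [OXX/.OX/O..] d6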